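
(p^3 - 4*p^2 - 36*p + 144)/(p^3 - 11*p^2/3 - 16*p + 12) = 3*(p^2 + 2*p - 24)/(3*p^2 + 7*p - 6)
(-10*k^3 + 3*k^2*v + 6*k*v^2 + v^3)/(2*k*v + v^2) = -5*k^2/v + 4*k + v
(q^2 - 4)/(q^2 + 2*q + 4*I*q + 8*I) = (q - 2)/(q + 4*I)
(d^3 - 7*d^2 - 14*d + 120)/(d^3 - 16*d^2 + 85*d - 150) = (d + 4)/(d - 5)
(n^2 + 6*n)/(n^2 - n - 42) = n/(n - 7)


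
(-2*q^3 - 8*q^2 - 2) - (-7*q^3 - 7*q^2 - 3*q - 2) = 5*q^3 - q^2 + 3*q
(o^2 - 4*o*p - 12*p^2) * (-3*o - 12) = -3*o^3 + 12*o^2*p - 12*o^2 + 36*o*p^2 + 48*o*p + 144*p^2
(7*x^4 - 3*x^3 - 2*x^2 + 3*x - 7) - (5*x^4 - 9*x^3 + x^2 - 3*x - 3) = 2*x^4 + 6*x^3 - 3*x^2 + 6*x - 4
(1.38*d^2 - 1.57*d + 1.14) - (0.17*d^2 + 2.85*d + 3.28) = 1.21*d^2 - 4.42*d - 2.14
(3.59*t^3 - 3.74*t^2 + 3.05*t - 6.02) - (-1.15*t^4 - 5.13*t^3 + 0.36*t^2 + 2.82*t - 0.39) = 1.15*t^4 + 8.72*t^3 - 4.1*t^2 + 0.23*t - 5.63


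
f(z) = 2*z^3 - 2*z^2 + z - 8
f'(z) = 6*z^2 - 4*z + 1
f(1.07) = -6.77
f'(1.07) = 3.59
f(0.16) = -7.88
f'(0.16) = 0.51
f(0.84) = -7.39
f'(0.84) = 1.87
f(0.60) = -7.69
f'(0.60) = 0.76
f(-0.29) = -8.51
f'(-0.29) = 2.66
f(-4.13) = -187.13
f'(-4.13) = 119.86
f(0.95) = -7.14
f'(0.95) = 2.62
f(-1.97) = -33.02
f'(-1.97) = 32.17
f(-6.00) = -518.00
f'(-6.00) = 241.00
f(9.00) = 1297.00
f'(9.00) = 451.00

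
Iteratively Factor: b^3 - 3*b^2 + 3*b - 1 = (b - 1)*(b^2 - 2*b + 1) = (b - 1)^2*(b - 1)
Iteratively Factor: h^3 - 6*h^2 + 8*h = (h - 2)*(h^2 - 4*h) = (h - 4)*(h - 2)*(h)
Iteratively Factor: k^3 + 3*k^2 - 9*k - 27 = (k + 3)*(k^2 - 9) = (k + 3)^2*(k - 3)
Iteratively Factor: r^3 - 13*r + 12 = (r - 1)*(r^2 + r - 12) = (r - 1)*(r + 4)*(r - 3)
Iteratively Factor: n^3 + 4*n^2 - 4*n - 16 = (n - 2)*(n^2 + 6*n + 8) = (n - 2)*(n + 4)*(n + 2)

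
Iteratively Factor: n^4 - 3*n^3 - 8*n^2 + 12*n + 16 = (n + 1)*(n^3 - 4*n^2 - 4*n + 16) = (n - 2)*(n + 1)*(n^2 - 2*n - 8) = (n - 4)*(n - 2)*(n + 1)*(n + 2)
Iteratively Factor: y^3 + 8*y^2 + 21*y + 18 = (y + 2)*(y^2 + 6*y + 9) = (y + 2)*(y + 3)*(y + 3)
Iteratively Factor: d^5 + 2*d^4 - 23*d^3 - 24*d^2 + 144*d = (d + 4)*(d^4 - 2*d^3 - 15*d^2 + 36*d) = d*(d + 4)*(d^3 - 2*d^2 - 15*d + 36) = d*(d - 3)*(d + 4)*(d^2 + d - 12) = d*(d - 3)*(d + 4)^2*(d - 3)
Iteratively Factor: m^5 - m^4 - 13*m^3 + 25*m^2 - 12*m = (m - 1)*(m^4 - 13*m^2 + 12*m) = (m - 1)*(m + 4)*(m^3 - 4*m^2 + 3*m) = m*(m - 1)*(m + 4)*(m^2 - 4*m + 3) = m*(m - 1)^2*(m + 4)*(m - 3)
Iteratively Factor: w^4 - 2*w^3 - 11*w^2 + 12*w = (w)*(w^3 - 2*w^2 - 11*w + 12) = w*(w - 1)*(w^2 - w - 12) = w*(w - 1)*(w + 3)*(w - 4)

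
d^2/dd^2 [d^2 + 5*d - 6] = 2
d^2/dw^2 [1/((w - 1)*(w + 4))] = 2*((w - 1)^2 + (w - 1)*(w + 4) + (w + 4)^2)/((w - 1)^3*(w + 4)^3)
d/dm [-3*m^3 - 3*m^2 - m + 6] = -9*m^2 - 6*m - 1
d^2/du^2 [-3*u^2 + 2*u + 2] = -6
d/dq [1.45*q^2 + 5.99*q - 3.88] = 2.9*q + 5.99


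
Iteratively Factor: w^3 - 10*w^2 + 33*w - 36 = (w - 3)*(w^2 - 7*w + 12) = (w - 3)^2*(w - 4)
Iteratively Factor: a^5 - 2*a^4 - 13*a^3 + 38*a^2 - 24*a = (a)*(a^4 - 2*a^3 - 13*a^2 + 38*a - 24) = a*(a - 1)*(a^3 - a^2 - 14*a + 24) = a*(a - 1)*(a + 4)*(a^2 - 5*a + 6) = a*(a - 2)*(a - 1)*(a + 4)*(a - 3)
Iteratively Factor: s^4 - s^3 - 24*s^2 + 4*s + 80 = (s - 2)*(s^3 + s^2 - 22*s - 40) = (s - 5)*(s - 2)*(s^2 + 6*s + 8) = (s - 5)*(s - 2)*(s + 2)*(s + 4)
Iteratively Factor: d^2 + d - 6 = (d + 3)*(d - 2)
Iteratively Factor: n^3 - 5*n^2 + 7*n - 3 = (n - 1)*(n^2 - 4*n + 3) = (n - 1)^2*(n - 3)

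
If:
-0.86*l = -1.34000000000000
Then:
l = 1.56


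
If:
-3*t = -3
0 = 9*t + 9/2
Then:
No Solution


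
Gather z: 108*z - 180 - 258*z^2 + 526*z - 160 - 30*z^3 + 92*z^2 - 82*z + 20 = -30*z^3 - 166*z^2 + 552*z - 320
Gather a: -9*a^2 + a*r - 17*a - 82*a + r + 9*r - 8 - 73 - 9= -9*a^2 + a*(r - 99) + 10*r - 90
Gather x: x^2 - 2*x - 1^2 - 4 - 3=x^2 - 2*x - 8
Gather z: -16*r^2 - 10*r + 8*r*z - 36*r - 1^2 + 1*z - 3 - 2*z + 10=-16*r^2 - 46*r + z*(8*r - 1) + 6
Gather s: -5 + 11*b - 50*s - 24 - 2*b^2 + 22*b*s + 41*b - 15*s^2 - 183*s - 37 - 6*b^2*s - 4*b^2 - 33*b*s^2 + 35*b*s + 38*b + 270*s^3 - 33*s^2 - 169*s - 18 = -6*b^2 + 90*b + 270*s^3 + s^2*(-33*b - 48) + s*(-6*b^2 + 57*b - 402) - 84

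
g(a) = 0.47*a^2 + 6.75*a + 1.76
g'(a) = 0.94*a + 6.75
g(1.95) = 16.71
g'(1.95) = 8.58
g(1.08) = 9.60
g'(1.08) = 7.77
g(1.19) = 10.46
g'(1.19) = 7.87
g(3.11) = 27.30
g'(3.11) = 9.67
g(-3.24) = -15.18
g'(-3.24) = 3.70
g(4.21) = 38.51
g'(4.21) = 10.71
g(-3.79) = -17.07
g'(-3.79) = 3.19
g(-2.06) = -10.15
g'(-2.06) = 4.81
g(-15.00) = 6.26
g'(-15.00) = -7.35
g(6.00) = 59.18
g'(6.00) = 12.39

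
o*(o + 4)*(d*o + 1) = d*o^3 + 4*d*o^2 + o^2 + 4*o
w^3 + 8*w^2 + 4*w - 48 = (w - 2)*(w + 4)*(w + 6)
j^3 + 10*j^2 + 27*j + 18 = (j + 1)*(j + 3)*(j + 6)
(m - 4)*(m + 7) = m^2 + 3*m - 28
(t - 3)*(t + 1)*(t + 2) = t^3 - 7*t - 6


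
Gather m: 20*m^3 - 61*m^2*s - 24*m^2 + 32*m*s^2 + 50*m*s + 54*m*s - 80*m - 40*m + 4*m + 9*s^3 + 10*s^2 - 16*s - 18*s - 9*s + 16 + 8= 20*m^3 + m^2*(-61*s - 24) + m*(32*s^2 + 104*s - 116) + 9*s^3 + 10*s^2 - 43*s + 24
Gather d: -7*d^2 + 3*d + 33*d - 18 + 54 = -7*d^2 + 36*d + 36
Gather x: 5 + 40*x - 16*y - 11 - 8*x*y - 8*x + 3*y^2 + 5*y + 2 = x*(32 - 8*y) + 3*y^2 - 11*y - 4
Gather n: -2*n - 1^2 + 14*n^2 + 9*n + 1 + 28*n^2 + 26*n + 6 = 42*n^2 + 33*n + 6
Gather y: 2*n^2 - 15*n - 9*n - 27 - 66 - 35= 2*n^2 - 24*n - 128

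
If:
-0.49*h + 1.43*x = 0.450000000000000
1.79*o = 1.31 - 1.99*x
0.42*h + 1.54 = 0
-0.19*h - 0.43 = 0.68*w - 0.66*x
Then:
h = -3.67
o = 1.78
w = -0.52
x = -0.94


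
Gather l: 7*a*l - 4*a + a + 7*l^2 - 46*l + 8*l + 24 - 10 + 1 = -3*a + 7*l^2 + l*(7*a - 38) + 15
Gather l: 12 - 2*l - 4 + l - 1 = 7 - l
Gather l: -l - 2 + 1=-l - 1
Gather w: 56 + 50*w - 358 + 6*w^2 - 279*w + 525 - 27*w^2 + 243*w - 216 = -21*w^2 + 14*w + 7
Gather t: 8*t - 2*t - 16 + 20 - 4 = 6*t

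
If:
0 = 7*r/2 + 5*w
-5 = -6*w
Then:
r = -25/21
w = 5/6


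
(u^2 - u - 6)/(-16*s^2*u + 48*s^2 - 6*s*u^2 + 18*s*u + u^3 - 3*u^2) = (-u - 2)/(16*s^2 + 6*s*u - u^2)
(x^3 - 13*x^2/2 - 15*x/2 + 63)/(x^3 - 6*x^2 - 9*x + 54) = (x - 7/2)/(x - 3)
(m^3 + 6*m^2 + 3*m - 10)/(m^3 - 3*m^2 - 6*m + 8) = (m + 5)/(m - 4)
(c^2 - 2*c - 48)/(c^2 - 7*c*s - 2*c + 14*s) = (c^2 - 2*c - 48)/(c^2 - 7*c*s - 2*c + 14*s)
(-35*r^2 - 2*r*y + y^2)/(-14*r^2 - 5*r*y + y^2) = (5*r + y)/(2*r + y)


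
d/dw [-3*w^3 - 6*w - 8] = -9*w^2 - 6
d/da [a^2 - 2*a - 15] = 2*a - 2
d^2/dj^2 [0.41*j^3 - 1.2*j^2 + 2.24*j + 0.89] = 2.46*j - 2.4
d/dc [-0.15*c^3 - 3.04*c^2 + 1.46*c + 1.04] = -0.45*c^2 - 6.08*c + 1.46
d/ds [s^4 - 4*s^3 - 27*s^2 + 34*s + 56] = 4*s^3 - 12*s^2 - 54*s + 34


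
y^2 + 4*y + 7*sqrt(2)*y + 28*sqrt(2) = (y + 4)*(y + 7*sqrt(2))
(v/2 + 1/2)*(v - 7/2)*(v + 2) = v^3/2 - v^2/4 - 17*v/4 - 7/2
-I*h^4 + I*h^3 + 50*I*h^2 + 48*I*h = h*(h - 8)*(h + 6)*(-I*h - I)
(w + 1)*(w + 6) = w^2 + 7*w + 6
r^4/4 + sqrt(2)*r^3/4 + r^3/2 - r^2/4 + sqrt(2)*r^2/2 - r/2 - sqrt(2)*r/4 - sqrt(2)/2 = (r/2 + 1/2)*(r/2 + 1)*(r - 1)*(r + sqrt(2))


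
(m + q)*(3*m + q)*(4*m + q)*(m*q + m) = 12*m^4*q + 12*m^4 + 19*m^3*q^2 + 19*m^3*q + 8*m^2*q^3 + 8*m^2*q^2 + m*q^4 + m*q^3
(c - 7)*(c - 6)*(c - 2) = c^3 - 15*c^2 + 68*c - 84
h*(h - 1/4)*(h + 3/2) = h^3 + 5*h^2/4 - 3*h/8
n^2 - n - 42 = (n - 7)*(n + 6)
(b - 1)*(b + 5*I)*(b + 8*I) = b^3 - b^2 + 13*I*b^2 - 40*b - 13*I*b + 40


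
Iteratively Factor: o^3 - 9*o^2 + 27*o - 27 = (o - 3)*(o^2 - 6*o + 9) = (o - 3)^2*(o - 3)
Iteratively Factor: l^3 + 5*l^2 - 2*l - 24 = (l - 2)*(l^2 + 7*l + 12) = (l - 2)*(l + 3)*(l + 4)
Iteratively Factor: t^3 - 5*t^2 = (t)*(t^2 - 5*t) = t^2*(t - 5)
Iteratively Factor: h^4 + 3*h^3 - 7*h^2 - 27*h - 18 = (h + 2)*(h^3 + h^2 - 9*h - 9) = (h + 2)*(h + 3)*(h^2 - 2*h - 3) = (h + 1)*(h + 2)*(h + 3)*(h - 3)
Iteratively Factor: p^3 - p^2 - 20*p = (p + 4)*(p^2 - 5*p) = p*(p + 4)*(p - 5)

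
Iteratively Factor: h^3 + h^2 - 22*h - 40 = (h - 5)*(h^2 + 6*h + 8) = (h - 5)*(h + 2)*(h + 4)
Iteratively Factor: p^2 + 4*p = (p + 4)*(p)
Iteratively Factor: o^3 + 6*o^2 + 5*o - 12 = (o - 1)*(o^2 + 7*o + 12) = (o - 1)*(o + 3)*(o + 4)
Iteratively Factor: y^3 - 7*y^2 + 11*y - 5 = (y - 5)*(y^2 - 2*y + 1) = (y - 5)*(y - 1)*(y - 1)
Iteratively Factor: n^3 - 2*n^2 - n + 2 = (n - 2)*(n^2 - 1) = (n - 2)*(n + 1)*(n - 1)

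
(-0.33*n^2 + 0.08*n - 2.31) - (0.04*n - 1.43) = -0.33*n^2 + 0.04*n - 0.88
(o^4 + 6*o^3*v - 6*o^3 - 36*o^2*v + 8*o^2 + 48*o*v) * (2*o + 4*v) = 2*o^5 + 16*o^4*v - 12*o^4 + 24*o^3*v^2 - 96*o^3*v + 16*o^3 - 144*o^2*v^2 + 128*o^2*v + 192*o*v^2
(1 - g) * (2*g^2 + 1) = -2*g^3 + 2*g^2 - g + 1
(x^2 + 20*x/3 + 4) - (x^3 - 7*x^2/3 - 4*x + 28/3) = -x^3 + 10*x^2/3 + 32*x/3 - 16/3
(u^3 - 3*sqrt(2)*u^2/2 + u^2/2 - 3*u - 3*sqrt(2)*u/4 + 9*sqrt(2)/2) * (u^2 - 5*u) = u^5 - 9*u^4/2 - 3*sqrt(2)*u^4/2 - 11*u^3/2 + 27*sqrt(2)*u^3/4 + 33*sqrt(2)*u^2/4 + 15*u^2 - 45*sqrt(2)*u/2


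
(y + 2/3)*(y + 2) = y^2 + 8*y/3 + 4/3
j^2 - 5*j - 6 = (j - 6)*(j + 1)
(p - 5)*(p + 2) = p^2 - 3*p - 10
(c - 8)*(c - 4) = c^2 - 12*c + 32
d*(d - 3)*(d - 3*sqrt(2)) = d^3 - 3*sqrt(2)*d^2 - 3*d^2 + 9*sqrt(2)*d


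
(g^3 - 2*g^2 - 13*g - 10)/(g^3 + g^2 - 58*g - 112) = (g^2 - 4*g - 5)/(g^2 - g - 56)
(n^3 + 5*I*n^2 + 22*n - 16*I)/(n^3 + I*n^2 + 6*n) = (n^2 + 7*I*n + 8)/(n*(n + 3*I))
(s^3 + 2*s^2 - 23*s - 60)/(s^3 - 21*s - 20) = (s + 3)/(s + 1)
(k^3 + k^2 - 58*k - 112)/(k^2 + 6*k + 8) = (k^2 - k - 56)/(k + 4)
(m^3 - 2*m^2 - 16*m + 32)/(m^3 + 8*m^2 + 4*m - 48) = (m - 4)/(m + 6)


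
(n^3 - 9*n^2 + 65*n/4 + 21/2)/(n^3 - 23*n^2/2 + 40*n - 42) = (n + 1/2)/(n - 2)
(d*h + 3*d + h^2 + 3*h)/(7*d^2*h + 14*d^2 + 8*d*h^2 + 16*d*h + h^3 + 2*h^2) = (h + 3)/(7*d*h + 14*d + h^2 + 2*h)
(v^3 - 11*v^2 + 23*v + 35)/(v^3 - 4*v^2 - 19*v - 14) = (v - 5)/(v + 2)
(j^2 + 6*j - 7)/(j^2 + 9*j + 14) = (j - 1)/(j + 2)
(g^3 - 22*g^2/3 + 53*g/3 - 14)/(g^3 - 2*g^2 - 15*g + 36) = (g^2 - 13*g/3 + 14/3)/(g^2 + g - 12)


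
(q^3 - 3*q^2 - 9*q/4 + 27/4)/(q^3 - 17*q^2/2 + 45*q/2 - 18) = (q + 3/2)/(q - 4)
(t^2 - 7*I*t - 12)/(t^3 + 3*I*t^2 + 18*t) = (t - 4*I)/(t*(t + 6*I))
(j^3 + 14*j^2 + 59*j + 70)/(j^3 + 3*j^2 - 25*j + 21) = (j^2 + 7*j + 10)/(j^2 - 4*j + 3)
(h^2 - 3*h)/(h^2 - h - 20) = h*(3 - h)/(-h^2 + h + 20)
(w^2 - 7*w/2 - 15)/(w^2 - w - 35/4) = 2*(w - 6)/(2*w - 7)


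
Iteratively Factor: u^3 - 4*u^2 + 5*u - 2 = (u - 1)*(u^2 - 3*u + 2) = (u - 2)*(u - 1)*(u - 1)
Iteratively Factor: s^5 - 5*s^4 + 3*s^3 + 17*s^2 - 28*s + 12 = (s - 3)*(s^4 - 2*s^3 - 3*s^2 + 8*s - 4) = (s - 3)*(s - 1)*(s^3 - s^2 - 4*s + 4) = (s - 3)*(s - 2)*(s - 1)*(s^2 + s - 2) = (s - 3)*(s - 2)*(s - 1)^2*(s + 2)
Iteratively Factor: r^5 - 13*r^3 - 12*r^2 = (r + 3)*(r^4 - 3*r^3 - 4*r^2) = r*(r + 3)*(r^3 - 3*r^2 - 4*r) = r*(r - 4)*(r + 3)*(r^2 + r) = r*(r - 4)*(r + 1)*(r + 3)*(r)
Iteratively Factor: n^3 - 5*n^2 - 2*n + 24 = (n - 3)*(n^2 - 2*n - 8) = (n - 3)*(n + 2)*(n - 4)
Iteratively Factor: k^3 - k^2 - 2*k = (k)*(k^2 - k - 2) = k*(k - 2)*(k + 1)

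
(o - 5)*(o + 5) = o^2 - 25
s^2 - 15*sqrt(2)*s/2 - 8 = (s - 8*sqrt(2))*(s + sqrt(2)/2)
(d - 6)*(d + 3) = d^2 - 3*d - 18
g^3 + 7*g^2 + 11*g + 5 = (g + 1)^2*(g + 5)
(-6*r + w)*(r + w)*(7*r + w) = -42*r^3 - 41*r^2*w + 2*r*w^2 + w^3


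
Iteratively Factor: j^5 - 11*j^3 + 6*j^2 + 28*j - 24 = (j - 2)*(j^4 + 2*j^3 - 7*j^2 - 8*j + 12) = (j - 2)*(j + 3)*(j^3 - j^2 - 4*j + 4) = (j - 2)*(j + 2)*(j + 3)*(j^2 - 3*j + 2) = (j - 2)^2*(j + 2)*(j + 3)*(j - 1)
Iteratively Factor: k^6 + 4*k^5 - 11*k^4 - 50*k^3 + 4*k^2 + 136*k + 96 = (k + 1)*(k^5 + 3*k^4 - 14*k^3 - 36*k^2 + 40*k + 96) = (k - 2)*(k + 1)*(k^4 + 5*k^3 - 4*k^2 - 44*k - 48) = (k - 3)*(k - 2)*(k + 1)*(k^3 + 8*k^2 + 20*k + 16) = (k - 3)*(k - 2)*(k + 1)*(k + 2)*(k^2 + 6*k + 8) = (k - 3)*(k - 2)*(k + 1)*(k + 2)^2*(k + 4)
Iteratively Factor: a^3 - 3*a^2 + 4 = (a - 2)*(a^2 - a - 2) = (a - 2)^2*(a + 1)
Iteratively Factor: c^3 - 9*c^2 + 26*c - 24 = (c - 4)*(c^2 - 5*c + 6) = (c - 4)*(c - 3)*(c - 2)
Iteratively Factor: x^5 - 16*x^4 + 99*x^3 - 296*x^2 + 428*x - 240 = (x - 3)*(x^4 - 13*x^3 + 60*x^2 - 116*x + 80) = (x - 5)*(x - 3)*(x^3 - 8*x^2 + 20*x - 16) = (x - 5)*(x - 3)*(x - 2)*(x^2 - 6*x + 8) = (x - 5)*(x - 4)*(x - 3)*(x - 2)*(x - 2)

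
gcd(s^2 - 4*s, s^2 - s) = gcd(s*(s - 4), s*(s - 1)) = s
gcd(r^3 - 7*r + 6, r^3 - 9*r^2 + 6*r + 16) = r - 2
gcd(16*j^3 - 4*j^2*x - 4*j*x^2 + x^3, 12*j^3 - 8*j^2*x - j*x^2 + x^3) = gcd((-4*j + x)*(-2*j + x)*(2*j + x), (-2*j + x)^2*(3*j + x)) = -2*j + x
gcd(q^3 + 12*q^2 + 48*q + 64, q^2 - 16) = q + 4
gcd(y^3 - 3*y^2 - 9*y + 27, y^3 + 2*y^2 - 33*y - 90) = y + 3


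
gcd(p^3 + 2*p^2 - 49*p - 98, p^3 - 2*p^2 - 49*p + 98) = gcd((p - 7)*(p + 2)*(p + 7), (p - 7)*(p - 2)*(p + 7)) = p^2 - 49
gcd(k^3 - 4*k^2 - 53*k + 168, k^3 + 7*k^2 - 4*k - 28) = k + 7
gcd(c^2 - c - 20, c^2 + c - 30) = c - 5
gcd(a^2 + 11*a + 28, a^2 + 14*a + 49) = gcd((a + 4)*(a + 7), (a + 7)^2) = a + 7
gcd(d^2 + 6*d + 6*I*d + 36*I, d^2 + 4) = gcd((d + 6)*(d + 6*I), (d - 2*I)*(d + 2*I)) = 1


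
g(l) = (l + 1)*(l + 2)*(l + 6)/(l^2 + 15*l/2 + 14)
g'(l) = (-2*l - 15/2)*(l + 1)*(l + 2)*(l + 6)/(l^2 + 15*l/2 + 14)^2 + (l + 1)*(l + 2)/(l^2 + 15*l/2 + 14) + (l + 1)*(l + 6)/(l^2 + 15*l/2 + 14) + (l + 2)*(l + 6)/(l^2 + 15*l/2 + 14)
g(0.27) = 1.12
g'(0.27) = 1.00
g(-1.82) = -0.17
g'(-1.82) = -0.59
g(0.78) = 1.64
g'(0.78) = 1.03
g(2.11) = 3.02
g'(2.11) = 1.05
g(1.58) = 2.47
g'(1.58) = 1.04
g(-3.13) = 21.46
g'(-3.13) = -104.25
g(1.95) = 2.86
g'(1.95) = 1.05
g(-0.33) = 0.55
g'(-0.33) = 0.92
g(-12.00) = -9.71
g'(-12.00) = 1.12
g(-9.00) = -6.11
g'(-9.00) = 1.34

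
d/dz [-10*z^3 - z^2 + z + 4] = -30*z^2 - 2*z + 1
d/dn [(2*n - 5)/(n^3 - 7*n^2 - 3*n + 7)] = (-4*n^3 + 29*n^2 - 70*n - 1)/(n^6 - 14*n^5 + 43*n^4 + 56*n^3 - 89*n^2 - 42*n + 49)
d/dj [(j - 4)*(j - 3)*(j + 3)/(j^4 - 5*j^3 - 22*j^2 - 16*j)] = (-j^6 + 8*j^5 - 15*j^4 - 266*j^3 + 406*j^2 + 1584*j + 576)/(j^2*(j^6 - 10*j^5 - 19*j^4 + 188*j^3 + 644*j^2 + 704*j + 256))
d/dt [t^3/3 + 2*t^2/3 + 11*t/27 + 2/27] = t^2 + 4*t/3 + 11/27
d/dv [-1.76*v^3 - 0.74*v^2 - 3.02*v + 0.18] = -5.28*v^2 - 1.48*v - 3.02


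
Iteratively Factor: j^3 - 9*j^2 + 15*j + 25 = (j - 5)*(j^2 - 4*j - 5) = (j - 5)*(j + 1)*(j - 5)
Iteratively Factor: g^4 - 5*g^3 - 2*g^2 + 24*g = (g - 4)*(g^3 - g^2 - 6*g) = (g - 4)*(g + 2)*(g^2 - 3*g) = g*(g - 4)*(g + 2)*(g - 3)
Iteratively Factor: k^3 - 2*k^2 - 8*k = (k - 4)*(k^2 + 2*k) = (k - 4)*(k + 2)*(k)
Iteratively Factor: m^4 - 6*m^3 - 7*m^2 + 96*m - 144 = (m - 3)*(m^3 - 3*m^2 - 16*m + 48) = (m - 3)*(m + 4)*(m^2 - 7*m + 12) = (m - 4)*(m - 3)*(m + 4)*(m - 3)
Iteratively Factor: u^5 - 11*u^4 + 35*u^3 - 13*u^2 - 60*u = (u + 1)*(u^4 - 12*u^3 + 47*u^2 - 60*u) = (u - 3)*(u + 1)*(u^3 - 9*u^2 + 20*u) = (u - 5)*(u - 3)*(u + 1)*(u^2 - 4*u) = u*(u - 5)*(u - 3)*(u + 1)*(u - 4)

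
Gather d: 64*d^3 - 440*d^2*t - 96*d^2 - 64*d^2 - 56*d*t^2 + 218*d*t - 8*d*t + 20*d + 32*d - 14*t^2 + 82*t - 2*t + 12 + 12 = 64*d^3 + d^2*(-440*t - 160) + d*(-56*t^2 + 210*t + 52) - 14*t^2 + 80*t + 24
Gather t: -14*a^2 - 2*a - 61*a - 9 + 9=-14*a^2 - 63*a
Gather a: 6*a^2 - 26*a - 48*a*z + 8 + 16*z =6*a^2 + a*(-48*z - 26) + 16*z + 8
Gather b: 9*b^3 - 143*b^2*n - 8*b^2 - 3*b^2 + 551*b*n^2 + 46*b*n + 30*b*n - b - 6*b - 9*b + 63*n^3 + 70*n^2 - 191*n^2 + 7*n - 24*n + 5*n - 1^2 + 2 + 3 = 9*b^3 + b^2*(-143*n - 11) + b*(551*n^2 + 76*n - 16) + 63*n^3 - 121*n^2 - 12*n + 4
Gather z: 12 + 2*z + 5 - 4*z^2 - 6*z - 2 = -4*z^2 - 4*z + 15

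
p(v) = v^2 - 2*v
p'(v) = 2*v - 2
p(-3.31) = 17.58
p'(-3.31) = -8.62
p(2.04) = 0.08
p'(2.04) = 2.08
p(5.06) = 15.48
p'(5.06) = 8.12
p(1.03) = -1.00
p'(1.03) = 0.06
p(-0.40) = 0.96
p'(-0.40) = -2.80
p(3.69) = 6.24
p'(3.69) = 5.38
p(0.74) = -0.93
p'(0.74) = -0.52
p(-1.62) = 5.86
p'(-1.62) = -5.24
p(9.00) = 63.00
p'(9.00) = 16.00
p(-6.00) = 48.00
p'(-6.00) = -14.00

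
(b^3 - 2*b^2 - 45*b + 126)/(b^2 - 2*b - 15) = (-b^3 + 2*b^2 + 45*b - 126)/(-b^2 + 2*b + 15)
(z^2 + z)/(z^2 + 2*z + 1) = z/(z + 1)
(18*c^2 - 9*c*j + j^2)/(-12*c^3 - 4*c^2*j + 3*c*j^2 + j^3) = (-18*c^2 + 9*c*j - j^2)/(12*c^3 + 4*c^2*j - 3*c*j^2 - j^3)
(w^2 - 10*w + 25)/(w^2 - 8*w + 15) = (w - 5)/(w - 3)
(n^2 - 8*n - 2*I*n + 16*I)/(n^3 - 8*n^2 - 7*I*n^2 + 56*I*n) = (n - 2*I)/(n*(n - 7*I))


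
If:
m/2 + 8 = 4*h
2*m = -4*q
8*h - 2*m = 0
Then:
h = 4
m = 16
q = -8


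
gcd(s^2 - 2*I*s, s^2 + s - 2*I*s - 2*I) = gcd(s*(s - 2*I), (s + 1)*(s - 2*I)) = s - 2*I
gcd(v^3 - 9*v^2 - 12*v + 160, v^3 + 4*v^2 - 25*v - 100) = v^2 - v - 20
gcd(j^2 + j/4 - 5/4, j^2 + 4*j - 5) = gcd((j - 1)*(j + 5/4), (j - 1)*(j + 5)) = j - 1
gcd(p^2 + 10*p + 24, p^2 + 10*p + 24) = p^2 + 10*p + 24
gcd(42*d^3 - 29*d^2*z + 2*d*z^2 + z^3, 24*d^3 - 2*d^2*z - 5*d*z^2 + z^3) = -3*d + z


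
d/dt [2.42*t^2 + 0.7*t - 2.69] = 4.84*t + 0.7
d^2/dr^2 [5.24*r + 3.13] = 0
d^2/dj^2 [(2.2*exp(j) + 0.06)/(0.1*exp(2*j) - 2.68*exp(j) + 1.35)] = (0.022*exp(4*j) + 0.592*exp(3*j) - 1.83024*exp(2*j) + 8.358144*exp(j) + 4.22658)*exp(j)/(0.001*exp(6*j) - 0.0804*exp(5*j) + 2.19522*exp(4*j) - 21.419632*exp(3*j) + 29.63547*exp(2*j) - 14.6529*exp(j) + 2.460375)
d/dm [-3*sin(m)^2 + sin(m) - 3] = (1 - 6*sin(m))*cos(m)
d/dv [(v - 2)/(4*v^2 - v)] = 2*(-2*v^2 + 8*v - 1)/(v^2*(16*v^2 - 8*v + 1))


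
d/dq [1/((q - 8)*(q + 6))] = 2*(1 - q)/(q^4 - 4*q^3 - 92*q^2 + 192*q + 2304)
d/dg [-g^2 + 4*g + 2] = 4 - 2*g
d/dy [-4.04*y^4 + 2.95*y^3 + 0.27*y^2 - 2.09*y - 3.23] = -16.16*y^3 + 8.85*y^2 + 0.54*y - 2.09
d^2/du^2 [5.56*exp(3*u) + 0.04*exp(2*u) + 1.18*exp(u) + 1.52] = (50.04*exp(2*u) + 0.16*exp(u) + 1.18)*exp(u)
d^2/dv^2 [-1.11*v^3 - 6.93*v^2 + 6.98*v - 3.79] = -6.66*v - 13.86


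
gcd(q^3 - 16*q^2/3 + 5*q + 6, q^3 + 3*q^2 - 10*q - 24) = q - 3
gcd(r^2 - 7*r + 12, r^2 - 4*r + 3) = r - 3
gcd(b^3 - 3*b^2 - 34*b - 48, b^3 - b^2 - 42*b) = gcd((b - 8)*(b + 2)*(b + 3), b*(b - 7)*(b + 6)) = 1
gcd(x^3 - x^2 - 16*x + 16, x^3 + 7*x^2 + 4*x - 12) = x - 1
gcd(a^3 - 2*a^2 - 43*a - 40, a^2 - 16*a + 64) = a - 8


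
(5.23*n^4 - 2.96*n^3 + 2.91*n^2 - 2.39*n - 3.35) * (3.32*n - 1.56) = 17.3636*n^5 - 17.986*n^4 + 14.2788*n^3 - 12.4744*n^2 - 7.3936*n + 5.226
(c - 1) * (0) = 0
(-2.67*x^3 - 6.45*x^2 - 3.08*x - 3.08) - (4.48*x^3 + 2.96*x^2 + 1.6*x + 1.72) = -7.15*x^3 - 9.41*x^2 - 4.68*x - 4.8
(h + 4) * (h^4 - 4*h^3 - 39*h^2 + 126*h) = h^5 - 55*h^3 - 30*h^2 + 504*h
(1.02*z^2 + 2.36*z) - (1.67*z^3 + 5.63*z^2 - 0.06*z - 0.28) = -1.67*z^3 - 4.61*z^2 + 2.42*z + 0.28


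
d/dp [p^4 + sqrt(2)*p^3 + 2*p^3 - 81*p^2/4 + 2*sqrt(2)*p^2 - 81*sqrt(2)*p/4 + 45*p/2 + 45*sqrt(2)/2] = 4*p^3 + 3*sqrt(2)*p^2 + 6*p^2 - 81*p/2 + 4*sqrt(2)*p - 81*sqrt(2)/4 + 45/2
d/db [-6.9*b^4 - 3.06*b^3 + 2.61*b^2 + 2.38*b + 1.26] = -27.6*b^3 - 9.18*b^2 + 5.22*b + 2.38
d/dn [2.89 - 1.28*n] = -1.28000000000000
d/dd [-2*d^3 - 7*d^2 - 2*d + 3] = -6*d^2 - 14*d - 2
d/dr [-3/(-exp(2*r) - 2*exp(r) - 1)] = -6*(exp(r) + 1)*exp(r)/(exp(2*r) + 2*exp(r) + 1)^2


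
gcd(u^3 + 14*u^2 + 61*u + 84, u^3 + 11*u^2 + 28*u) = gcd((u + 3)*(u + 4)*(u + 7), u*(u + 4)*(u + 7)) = u^2 + 11*u + 28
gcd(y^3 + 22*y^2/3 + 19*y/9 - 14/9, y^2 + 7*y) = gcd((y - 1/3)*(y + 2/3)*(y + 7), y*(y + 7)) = y + 7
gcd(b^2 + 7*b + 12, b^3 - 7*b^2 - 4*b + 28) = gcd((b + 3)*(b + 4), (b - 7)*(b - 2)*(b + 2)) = 1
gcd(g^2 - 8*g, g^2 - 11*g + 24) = g - 8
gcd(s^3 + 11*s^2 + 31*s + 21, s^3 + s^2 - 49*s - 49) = s^2 + 8*s + 7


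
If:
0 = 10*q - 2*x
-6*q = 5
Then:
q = -5/6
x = -25/6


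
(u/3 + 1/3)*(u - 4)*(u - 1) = u^3/3 - 4*u^2/3 - u/3 + 4/3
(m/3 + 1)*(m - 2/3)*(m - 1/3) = m^3/3 + 2*m^2/3 - 25*m/27 + 2/9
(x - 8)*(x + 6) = x^2 - 2*x - 48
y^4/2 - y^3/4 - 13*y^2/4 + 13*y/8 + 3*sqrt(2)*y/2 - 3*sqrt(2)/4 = (y/2 + sqrt(2))*(y - 1/2)*(y - 3*sqrt(2)/2)*(y - sqrt(2)/2)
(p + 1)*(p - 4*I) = p^2 + p - 4*I*p - 4*I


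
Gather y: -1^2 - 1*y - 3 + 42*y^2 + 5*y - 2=42*y^2 + 4*y - 6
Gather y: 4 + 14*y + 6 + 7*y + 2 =21*y + 12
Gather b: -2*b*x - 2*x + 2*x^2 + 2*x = -2*b*x + 2*x^2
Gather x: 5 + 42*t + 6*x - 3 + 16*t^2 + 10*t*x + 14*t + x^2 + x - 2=16*t^2 + 56*t + x^2 + x*(10*t + 7)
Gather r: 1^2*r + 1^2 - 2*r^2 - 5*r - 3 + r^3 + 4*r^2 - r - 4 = r^3 + 2*r^2 - 5*r - 6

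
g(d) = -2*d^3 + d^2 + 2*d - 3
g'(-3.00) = -58.00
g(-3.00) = 54.00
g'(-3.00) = -58.00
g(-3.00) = 54.00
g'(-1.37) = -12.00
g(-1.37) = 1.28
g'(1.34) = -6.09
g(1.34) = -3.34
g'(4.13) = -92.08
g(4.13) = -118.57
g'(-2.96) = -56.49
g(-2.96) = 51.71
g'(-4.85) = -148.84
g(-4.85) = 238.99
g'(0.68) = 0.59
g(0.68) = -1.81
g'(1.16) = -3.75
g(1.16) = -2.46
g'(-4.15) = -109.64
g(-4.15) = 148.87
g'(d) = -6*d^2 + 2*d + 2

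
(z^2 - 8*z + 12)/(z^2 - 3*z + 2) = (z - 6)/(z - 1)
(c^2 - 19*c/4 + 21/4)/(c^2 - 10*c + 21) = (c - 7/4)/(c - 7)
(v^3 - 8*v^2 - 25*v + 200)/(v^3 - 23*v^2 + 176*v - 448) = (v^2 - 25)/(v^2 - 15*v + 56)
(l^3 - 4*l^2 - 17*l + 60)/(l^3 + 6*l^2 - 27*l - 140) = (l - 3)/(l + 7)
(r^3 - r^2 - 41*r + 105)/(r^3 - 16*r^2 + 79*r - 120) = (r + 7)/(r - 8)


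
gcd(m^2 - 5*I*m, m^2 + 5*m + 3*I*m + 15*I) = 1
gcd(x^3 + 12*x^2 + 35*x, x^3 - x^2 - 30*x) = x^2 + 5*x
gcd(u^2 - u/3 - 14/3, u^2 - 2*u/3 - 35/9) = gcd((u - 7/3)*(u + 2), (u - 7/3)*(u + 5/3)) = u - 7/3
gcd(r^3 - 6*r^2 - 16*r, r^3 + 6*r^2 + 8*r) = r^2 + 2*r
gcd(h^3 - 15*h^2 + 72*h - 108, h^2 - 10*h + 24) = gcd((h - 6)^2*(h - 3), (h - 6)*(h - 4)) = h - 6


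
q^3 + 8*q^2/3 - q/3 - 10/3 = (q - 1)*(q + 5/3)*(q + 2)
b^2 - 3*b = b*(b - 3)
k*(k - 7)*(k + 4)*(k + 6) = k^4 + 3*k^3 - 46*k^2 - 168*k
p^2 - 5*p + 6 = (p - 3)*(p - 2)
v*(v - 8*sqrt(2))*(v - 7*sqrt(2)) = v^3 - 15*sqrt(2)*v^2 + 112*v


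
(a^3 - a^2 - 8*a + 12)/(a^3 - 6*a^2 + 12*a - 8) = (a + 3)/(a - 2)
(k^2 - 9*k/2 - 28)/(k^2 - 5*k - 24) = (k + 7/2)/(k + 3)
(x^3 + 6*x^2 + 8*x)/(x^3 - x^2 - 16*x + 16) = x*(x + 2)/(x^2 - 5*x + 4)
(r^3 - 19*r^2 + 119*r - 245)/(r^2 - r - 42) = (r^2 - 12*r + 35)/(r + 6)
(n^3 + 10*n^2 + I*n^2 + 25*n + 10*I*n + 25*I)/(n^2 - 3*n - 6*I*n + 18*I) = (n^3 + n^2*(10 + I) + n*(25 + 10*I) + 25*I)/(n^2 + n*(-3 - 6*I) + 18*I)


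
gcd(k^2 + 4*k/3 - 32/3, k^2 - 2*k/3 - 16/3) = k - 8/3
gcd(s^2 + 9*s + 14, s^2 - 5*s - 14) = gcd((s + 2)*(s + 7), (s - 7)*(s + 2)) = s + 2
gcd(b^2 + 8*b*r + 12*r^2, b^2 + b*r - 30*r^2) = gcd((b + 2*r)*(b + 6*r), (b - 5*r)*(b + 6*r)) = b + 6*r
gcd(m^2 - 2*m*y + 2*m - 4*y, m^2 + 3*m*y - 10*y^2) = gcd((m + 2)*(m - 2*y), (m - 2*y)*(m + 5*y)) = -m + 2*y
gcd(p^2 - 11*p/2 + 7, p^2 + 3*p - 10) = p - 2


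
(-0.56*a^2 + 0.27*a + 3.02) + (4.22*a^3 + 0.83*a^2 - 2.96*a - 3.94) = 4.22*a^3 + 0.27*a^2 - 2.69*a - 0.92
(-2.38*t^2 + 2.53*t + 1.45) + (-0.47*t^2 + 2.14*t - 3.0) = -2.85*t^2 + 4.67*t - 1.55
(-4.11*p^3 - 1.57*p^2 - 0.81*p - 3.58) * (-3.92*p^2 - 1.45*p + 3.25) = 16.1112*p^5 + 12.1139*p^4 - 7.9058*p^3 + 10.1056*p^2 + 2.5585*p - 11.635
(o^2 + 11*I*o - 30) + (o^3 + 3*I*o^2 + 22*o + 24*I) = o^3 + o^2 + 3*I*o^2 + 22*o + 11*I*o - 30 + 24*I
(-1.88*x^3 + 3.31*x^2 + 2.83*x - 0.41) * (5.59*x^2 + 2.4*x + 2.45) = -10.5092*x^5 + 13.9909*x^4 + 19.1577*x^3 + 12.6096*x^2 + 5.9495*x - 1.0045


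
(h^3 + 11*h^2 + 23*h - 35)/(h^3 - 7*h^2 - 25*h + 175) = (h^2 + 6*h - 7)/(h^2 - 12*h + 35)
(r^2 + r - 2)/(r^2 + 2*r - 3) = (r + 2)/(r + 3)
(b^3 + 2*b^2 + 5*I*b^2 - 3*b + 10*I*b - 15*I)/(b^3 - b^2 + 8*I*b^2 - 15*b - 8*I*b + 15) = (b + 3)/(b + 3*I)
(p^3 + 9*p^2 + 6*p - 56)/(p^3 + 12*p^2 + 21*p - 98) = (p + 4)/(p + 7)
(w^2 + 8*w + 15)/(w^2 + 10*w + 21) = (w + 5)/(w + 7)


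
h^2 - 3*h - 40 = (h - 8)*(h + 5)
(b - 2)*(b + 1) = b^2 - b - 2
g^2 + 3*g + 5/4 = (g + 1/2)*(g + 5/2)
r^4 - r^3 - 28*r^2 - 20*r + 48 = (r - 6)*(r - 1)*(r + 2)*(r + 4)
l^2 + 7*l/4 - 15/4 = (l - 5/4)*(l + 3)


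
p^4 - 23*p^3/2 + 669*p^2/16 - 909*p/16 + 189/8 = (p - 6)*(p - 3)*(p - 7/4)*(p - 3/4)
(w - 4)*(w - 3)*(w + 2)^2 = w^4 - 3*w^3 - 12*w^2 + 20*w + 48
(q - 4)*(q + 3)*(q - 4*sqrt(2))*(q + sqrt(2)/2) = q^4 - 7*sqrt(2)*q^3/2 - q^3 - 16*q^2 + 7*sqrt(2)*q^2/2 + 4*q + 42*sqrt(2)*q + 48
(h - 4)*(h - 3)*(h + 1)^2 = h^4 - 5*h^3 - h^2 + 17*h + 12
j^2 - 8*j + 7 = (j - 7)*(j - 1)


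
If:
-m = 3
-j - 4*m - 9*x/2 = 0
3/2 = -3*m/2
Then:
No Solution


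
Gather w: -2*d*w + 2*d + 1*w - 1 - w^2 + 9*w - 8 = 2*d - w^2 + w*(10 - 2*d) - 9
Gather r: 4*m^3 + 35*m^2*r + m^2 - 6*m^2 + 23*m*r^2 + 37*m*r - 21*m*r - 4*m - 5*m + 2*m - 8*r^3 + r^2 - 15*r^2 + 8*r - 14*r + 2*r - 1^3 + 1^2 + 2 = 4*m^3 - 5*m^2 - 7*m - 8*r^3 + r^2*(23*m - 14) + r*(35*m^2 + 16*m - 4) + 2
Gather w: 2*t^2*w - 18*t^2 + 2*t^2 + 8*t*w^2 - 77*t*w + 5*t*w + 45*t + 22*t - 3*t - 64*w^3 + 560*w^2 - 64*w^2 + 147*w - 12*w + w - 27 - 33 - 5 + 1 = -16*t^2 + 64*t - 64*w^3 + w^2*(8*t + 496) + w*(2*t^2 - 72*t + 136) - 64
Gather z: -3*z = -3*z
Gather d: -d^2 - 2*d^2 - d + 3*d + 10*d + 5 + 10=-3*d^2 + 12*d + 15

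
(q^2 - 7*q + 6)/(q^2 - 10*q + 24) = (q - 1)/(q - 4)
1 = 1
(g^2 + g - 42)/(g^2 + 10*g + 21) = (g - 6)/(g + 3)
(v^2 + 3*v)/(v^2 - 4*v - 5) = v*(v + 3)/(v^2 - 4*v - 5)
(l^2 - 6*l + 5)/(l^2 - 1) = (l - 5)/(l + 1)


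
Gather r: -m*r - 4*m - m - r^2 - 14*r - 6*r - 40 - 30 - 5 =-5*m - r^2 + r*(-m - 20) - 75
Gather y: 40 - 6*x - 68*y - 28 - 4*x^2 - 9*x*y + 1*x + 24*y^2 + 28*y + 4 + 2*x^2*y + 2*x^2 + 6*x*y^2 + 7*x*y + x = -2*x^2 - 4*x + y^2*(6*x + 24) + y*(2*x^2 - 2*x - 40) + 16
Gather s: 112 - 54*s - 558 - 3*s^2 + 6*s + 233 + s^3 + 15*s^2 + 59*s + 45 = s^3 + 12*s^2 + 11*s - 168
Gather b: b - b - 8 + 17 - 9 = 0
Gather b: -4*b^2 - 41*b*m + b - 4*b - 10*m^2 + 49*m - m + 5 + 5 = -4*b^2 + b*(-41*m - 3) - 10*m^2 + 48*m + 10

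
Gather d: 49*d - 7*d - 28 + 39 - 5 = 42*d + 6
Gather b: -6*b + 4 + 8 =12 - 6*b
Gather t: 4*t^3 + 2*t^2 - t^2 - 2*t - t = 4*t^3 + t^2 - 3*t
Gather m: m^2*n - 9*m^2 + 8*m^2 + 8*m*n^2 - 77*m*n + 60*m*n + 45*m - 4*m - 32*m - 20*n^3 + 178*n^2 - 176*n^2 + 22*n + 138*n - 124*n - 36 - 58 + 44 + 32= m^2*(n - 1) + m*(8*n^2 - 17*n + 9) - 20*n^3 + 2*n^2 + 36*n - 18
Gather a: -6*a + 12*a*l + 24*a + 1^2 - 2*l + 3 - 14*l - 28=a*(12*l + 18) - 16*l - 24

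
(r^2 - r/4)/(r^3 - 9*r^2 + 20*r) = (r - 1/4)/(r^2 - 9*r + 20)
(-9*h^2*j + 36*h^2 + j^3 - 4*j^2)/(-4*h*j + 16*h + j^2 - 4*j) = (9*h^2 - j^2)/(4*h - j)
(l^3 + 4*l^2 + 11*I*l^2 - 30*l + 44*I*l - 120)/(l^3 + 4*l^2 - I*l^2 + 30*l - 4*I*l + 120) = (l + 6*I)/(l - 6*I)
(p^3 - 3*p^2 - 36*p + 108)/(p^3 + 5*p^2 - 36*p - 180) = (p - 3)/(p + 5)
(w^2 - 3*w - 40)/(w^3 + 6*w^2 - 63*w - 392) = (w + 5)/(w^2 + 14*w + 49)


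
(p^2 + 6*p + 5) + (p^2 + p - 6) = 2*p^2 + 7*p - 1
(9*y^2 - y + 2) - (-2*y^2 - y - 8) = 11*y^2 + 10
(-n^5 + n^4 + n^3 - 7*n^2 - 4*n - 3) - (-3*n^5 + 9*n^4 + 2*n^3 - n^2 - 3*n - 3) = 2*n^5 - 8*n^4 - n^3 - 6*n^2 - n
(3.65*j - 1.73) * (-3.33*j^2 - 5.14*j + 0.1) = -12.1545*j^3 - 13.0001*j^2 + 9.2572*j - 0.173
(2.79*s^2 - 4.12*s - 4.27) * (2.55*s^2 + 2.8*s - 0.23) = 7.1145*s^4 - 2.694*s^3 - 23.0662*s^2 - 11.0084*s + 0.9821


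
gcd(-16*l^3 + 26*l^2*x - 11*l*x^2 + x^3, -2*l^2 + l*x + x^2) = -l + x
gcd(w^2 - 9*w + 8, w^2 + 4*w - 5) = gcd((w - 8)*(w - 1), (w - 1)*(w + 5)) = w - 1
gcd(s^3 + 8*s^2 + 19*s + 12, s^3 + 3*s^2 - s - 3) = s^2 + 4*s + 3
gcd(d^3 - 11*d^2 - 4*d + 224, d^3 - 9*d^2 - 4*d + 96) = d - 8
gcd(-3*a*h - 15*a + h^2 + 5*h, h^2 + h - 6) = 1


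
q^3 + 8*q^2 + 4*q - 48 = (q - 2)*(q + 4)*(q + 6)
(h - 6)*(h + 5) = h^2 - h - 30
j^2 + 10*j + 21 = (j + 3)*(j + 7)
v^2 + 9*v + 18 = (v + 3)*(v + 6)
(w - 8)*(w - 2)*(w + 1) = w^3 - 9*w^2 + 6*w + 16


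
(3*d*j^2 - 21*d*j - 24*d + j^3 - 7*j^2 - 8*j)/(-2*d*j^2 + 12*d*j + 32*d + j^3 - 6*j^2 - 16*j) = (-3*d*j - 3*d - j^2 - j)/(2*d*j + 4*d - j^2 - 2*j)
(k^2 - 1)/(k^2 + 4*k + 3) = (k - 1)/(k + 3)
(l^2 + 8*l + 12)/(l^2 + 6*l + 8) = (l + 6)/(l + 4)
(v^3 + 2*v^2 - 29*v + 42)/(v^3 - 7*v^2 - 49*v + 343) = (v^2 - 5*v + 6)/(v^2 - 14*v + 49)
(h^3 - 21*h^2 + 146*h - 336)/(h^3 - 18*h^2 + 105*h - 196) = (h^2 - 14*h + 48)/(h^2 - 11*h + 28)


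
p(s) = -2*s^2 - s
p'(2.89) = -12.56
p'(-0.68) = 1.72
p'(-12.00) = 47.00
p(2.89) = -19.59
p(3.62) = -29.83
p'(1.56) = -7.24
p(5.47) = -65.31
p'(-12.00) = 47.00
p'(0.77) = -4.08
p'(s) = -4*s - 1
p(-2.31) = -8.36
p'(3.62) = -15.48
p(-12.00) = -276.00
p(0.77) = -1.96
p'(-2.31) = 8.24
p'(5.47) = -22.88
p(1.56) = -6.43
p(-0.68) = -0.24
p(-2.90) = -13.92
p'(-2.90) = 10.60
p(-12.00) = -276.00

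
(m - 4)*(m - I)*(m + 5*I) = m^3 - 4*m^2 + 4*I*m^2 + 5*m - 16*I*m - 20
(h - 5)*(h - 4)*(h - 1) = h^3 - 10*h^2 + 29*h - 20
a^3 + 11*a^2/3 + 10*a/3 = a*(a + 5/3)*(a + 2)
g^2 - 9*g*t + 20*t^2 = (g - 5*t)*(g - 4*t)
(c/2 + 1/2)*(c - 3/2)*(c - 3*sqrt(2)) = c^3/2 - 3*sqrt(2)*c^2/2 - c^2/4 - 3*c/4 + 3*sqrt(2)*c/4 + 9*sqrt(2)/4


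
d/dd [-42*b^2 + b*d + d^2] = b + 2*d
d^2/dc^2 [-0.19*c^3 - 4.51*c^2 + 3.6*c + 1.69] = -1.14*c - 9.02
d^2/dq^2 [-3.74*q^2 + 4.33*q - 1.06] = -7.48000000000000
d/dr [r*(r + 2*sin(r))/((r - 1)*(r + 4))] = (-r*(r - 1)*(r + 2*sin(r)) - r*(r + 4)*(r + 2*sin(r)) + 2*(r - 1)*(r + 4)*(r*cos(r) + r + sin(r)))/((r - 1)^2*(r + 4)^2)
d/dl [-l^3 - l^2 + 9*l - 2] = -3*l^2 - 2*l + 9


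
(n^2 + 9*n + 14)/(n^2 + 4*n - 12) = (n^2 + 9*n + 14)/(n^2 + 4*n - 12)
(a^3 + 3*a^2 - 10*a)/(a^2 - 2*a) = a + 5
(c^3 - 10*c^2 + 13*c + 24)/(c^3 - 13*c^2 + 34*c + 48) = (c - 3)/(c - 6)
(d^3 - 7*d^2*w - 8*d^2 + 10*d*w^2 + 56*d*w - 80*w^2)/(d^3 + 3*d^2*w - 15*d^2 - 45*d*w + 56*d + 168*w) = (d^2 - 7*d*w + 10*w^2)/(d^2 + 3*d*w - 7*d - 21*w)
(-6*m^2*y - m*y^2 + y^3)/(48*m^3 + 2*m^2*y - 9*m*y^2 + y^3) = y/(-8*m + y)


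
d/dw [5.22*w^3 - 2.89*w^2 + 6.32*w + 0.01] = 15.66*w^2 - 5.78*w + 6.32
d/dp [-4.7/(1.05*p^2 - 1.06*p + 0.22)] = (9.87*p - 4.982)/(1.05*p^2 - 1.06*p + 0.22)^2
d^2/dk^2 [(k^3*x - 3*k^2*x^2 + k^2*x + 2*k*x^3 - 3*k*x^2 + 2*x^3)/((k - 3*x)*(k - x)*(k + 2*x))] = 2*x*(k^3*x - k^3 - 18*k^2*x^2 + 6*k^2*x + 36*k*x^3 - 24*k*x^2 - 48*x^4 + 20*x^3)/(-k^6 + 3*k^5*x + 15*k^4*x^2 - 35*k^3*x^3 - 90*k^2*x^4 + 108*k*x^5 + 216*x^6)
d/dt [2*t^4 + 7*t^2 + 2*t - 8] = 8*t^3 + 14*t + 2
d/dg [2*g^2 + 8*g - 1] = 4*g + 8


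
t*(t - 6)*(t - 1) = t^3 - 7*t^2 + 6*t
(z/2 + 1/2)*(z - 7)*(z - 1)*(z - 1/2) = z^4/2 - 15*z^3/4 + 5*z^2/4 + 15*z/4 - 7/4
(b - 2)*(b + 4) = b^2 + 2*b - 8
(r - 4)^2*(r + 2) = r^3 - 6*r^2 + 32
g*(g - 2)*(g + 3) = g^3 + g^2 - 6*g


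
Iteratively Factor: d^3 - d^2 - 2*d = (d - 2)*(d^2 + d) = d*(d - 2)*(d + 1)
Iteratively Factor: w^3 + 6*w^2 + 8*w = (w)*(w^2 + 6*w + 8) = w*(w + 2)*(w + 4)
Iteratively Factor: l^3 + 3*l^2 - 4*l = (l)*(l^2 + 3*l - 4) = l*(l - 1)*(l + 4)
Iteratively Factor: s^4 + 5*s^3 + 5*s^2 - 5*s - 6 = (s - 1)*(s^3 + 6*s^2 + 11*s + 6) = (s - 1)*(s + 3)*(s^2 + 3*s + 2) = (s - 1)*(s + 1)*(s + 3)*(s + 2)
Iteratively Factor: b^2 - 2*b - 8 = (b + 2)*(b - 4)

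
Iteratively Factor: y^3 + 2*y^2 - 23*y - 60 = (y - 5)*(y^2 + 7*y + 12) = (y - 5)*(y + 3)*(y + 4)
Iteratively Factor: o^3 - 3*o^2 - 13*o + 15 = (o - 5)*(o^2 + 2*o - 3) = (o - 5)*(o - 1)*(o + 3)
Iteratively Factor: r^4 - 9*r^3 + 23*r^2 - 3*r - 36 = (r - 4)*(r^3 - 5*r^2 + 3*r + 9) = (r - 4)*(r - 3)*(r^2 - 2*r - 3) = (r - 4)*(r - 3)^2*(r + 1)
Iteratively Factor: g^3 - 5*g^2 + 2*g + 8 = (g - 4)*(g^2 - g - 2) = (g - 4)*(g - 2)*(g + 1)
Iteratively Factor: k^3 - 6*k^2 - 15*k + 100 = (k - 5)*(k^2 - k - 20) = (k - 5)*(k + 4)*(k - 5)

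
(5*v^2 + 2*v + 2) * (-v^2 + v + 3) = -5*v^4 + 3*v^3 + 15*v^2 + 8*v + 6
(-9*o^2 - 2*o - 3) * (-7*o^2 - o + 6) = 63*o^4 + 23*o^3 - 31*o^2 - 9*o - 18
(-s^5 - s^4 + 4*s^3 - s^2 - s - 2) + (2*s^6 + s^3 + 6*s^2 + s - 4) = 2*s^6 - s^5 - s^4 + 5*s^3 + 5*s^2 - 6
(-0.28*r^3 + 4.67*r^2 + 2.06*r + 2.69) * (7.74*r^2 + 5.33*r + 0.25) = -2.1672*r^5 + 34.6534*r^4 + 40.7655*r^3 + 32.9679*r^2 + 14.8527*r + 0.6725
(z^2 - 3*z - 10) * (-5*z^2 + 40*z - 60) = -5*z^4 + 55*z^3 - 130*z^2 - 220*z + 600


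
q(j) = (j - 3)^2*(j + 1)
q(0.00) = 9.00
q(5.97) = 61.48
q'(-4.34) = 102.91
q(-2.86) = -63.87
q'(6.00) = 51.00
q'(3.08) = 0.66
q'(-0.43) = 7.85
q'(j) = (j - 3)^2 + (j + 1)*(2*j - 6)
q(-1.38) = -7.29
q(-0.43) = 6.71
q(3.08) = 0.03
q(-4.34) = -179.94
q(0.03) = 9.09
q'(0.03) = 2.70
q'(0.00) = 3.00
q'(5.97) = 50.22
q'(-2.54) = 47.75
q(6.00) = 63.00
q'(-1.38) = 22.51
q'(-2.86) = 56.14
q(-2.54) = -47.27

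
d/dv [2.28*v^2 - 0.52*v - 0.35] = 4.56*v - 0.52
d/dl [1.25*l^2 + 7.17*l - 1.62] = 2.5*l + 7.17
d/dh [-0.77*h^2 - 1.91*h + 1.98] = -1.54*h - 1.91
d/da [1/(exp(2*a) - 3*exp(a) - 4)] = (3 - 2*exp(a))*exp(a)/(-exp(2*a) + 3*exp(a) + 4)^2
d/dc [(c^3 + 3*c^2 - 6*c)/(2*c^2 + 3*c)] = (2*c^2 + 6*c + 21)/(4*c^2 + 12*c + 9)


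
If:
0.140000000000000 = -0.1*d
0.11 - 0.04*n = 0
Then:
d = -1.40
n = 2.75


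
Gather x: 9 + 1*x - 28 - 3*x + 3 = -2*x - 16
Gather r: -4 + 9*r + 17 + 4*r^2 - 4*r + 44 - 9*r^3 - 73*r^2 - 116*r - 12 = -9*r^3 - 69*r^2 - 111*r + 45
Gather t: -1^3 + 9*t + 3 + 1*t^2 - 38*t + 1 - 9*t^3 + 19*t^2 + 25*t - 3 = -9*t^3 + 20*t^2 - 4*t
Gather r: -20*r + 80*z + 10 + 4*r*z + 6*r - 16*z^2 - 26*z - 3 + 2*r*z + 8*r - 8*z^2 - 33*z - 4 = r*(6*z - 6) - 24*z^2 + 21*z + 3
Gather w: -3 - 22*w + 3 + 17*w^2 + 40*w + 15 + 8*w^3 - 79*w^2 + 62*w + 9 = 8*w^3 - 62*w^2 + 80*w + 24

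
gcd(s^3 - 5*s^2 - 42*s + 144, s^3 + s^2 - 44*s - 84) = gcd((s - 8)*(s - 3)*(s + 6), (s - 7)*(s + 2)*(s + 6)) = s + 6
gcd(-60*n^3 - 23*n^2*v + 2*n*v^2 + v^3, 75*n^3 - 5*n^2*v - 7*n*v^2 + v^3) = -15*n^2 - 2*n*v + v^2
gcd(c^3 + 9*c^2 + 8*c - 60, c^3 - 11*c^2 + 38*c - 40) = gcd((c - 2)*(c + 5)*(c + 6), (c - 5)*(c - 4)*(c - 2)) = c - 2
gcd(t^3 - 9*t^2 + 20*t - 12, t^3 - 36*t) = t - 6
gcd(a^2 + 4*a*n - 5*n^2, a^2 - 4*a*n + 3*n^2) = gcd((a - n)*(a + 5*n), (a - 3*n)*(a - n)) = a - n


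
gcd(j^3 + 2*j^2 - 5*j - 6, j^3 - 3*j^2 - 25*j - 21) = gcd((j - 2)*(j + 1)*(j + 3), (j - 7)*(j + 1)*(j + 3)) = j^2 + 4*j + 3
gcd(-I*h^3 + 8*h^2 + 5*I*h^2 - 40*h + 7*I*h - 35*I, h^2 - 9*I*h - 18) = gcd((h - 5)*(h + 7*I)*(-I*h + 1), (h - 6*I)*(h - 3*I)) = 1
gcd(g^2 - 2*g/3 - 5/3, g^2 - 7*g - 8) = g + 1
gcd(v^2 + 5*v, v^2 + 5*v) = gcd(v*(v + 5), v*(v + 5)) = v^2 + 5*v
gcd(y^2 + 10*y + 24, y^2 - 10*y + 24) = 1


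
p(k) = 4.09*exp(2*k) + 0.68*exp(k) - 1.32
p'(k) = 8.18*exp(2*k) + 0.68*exp(k) = (8.18*exp(k) + 0.68)*exp(k)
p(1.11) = 38.40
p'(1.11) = 77.38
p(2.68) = 878.64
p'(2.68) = 1750.01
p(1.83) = 161.86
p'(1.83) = 322.12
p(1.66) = 115.39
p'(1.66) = 229.84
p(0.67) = 15.63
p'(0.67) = 32.57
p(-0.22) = 1.86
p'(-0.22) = 5.81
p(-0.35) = 1.19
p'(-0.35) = 4.54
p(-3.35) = -1.29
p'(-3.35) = 0.03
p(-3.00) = -1.28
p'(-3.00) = 0.05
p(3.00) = 1662.36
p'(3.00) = 3313.71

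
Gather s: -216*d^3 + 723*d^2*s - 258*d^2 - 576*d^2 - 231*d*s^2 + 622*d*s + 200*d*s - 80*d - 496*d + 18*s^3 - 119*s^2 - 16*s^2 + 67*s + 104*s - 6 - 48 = -216*d^3 - 834*d^2 - 576*d + 18*s^3 + s^2*(-231*d - 135) + s*(723*d^2 + 822*d + 171) - 54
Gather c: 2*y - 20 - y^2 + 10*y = -y^2 + 12*y - 20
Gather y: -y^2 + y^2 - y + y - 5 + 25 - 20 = 0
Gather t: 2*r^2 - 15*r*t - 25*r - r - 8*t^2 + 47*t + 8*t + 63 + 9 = 2*r^2 - 26*r - 8*t^2 + t*(55 - 15*r) + 72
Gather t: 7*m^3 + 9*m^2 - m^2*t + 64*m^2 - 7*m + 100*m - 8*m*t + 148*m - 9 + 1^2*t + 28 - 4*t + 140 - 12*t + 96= 7*m^3 + 73*m^2 + 241*m + t*(-m^2 - 8*m - 15) + 255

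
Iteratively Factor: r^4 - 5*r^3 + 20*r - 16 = (r - 4)*(r^3 - r^2 - 4*r + 4) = (r - 4)*(r - 1)*(r^2 - 4) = (r - 4)*(r - 2)*(r - 1)*(r + 2)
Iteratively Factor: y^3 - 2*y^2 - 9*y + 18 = (y - 3)*(y^2 + y - 6) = (y - 3)*(y + 3)*(y - 2)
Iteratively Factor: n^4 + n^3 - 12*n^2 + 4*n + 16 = (n - 2)*(n^3 + 3*n^2 - 6*n - 8) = (n - 2)^2*(n^2 + 5*n + 4) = (n - 2)^2*(n + 1)*(n + 4)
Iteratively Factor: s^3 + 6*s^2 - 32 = (s + 4)*(s^2 + 2*s - 8) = (s - 2)*(s + 4)*(s + 4)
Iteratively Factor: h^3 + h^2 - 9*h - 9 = (h - 3)*(h^2 + 4*h + 3) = (h - 3)*(h + 3)*(h + 1)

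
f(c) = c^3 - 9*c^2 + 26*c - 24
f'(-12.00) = 674.00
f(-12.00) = -3360.00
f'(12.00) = 242.00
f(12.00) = 720.00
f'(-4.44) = 165.06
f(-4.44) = -404.39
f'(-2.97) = 105.92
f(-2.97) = -206.81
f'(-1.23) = 52.68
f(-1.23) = -71.46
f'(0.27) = 21.36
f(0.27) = -17.62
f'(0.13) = 23.71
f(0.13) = -20.77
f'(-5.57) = 219.33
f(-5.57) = -620.85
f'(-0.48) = 35.33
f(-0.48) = -38.66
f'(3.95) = 1.71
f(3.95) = -0.09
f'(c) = 3*c^2 - 18*c + 26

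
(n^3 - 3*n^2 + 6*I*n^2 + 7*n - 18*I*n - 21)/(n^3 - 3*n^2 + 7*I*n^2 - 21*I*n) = (n - I)/n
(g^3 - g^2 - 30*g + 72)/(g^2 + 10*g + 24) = (g^2 - 7*g + 12)/(g + 4)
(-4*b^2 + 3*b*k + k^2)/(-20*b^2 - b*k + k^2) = (b - k)/(5*b - k)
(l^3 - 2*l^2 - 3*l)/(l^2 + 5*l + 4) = l*(l - 3)/(l + 4)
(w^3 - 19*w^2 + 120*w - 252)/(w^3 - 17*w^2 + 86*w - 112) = (w^2 - 12*w + 36)/(w^2 - 10*w + 16)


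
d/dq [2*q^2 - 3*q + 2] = 4*q - 3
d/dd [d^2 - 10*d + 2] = 2*d - 10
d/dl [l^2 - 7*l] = 2*l - 7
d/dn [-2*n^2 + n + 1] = 1 - 4*n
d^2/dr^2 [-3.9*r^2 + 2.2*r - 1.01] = -7.80000000000000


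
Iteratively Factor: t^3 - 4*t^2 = (t)*(t^2 - 4*t) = t*(t - 4)*(t)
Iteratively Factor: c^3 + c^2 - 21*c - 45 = (c + 3)*(c^2 - 2*c - 15) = (c - 5)*(c + 3)*(c + 3)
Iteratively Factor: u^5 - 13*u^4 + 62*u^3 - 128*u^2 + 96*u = (u - 2)*(u^4 - 11*u^3 + 40*u^2 - 48*u) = (u - 4)*(u - 2)*(u^3 - 7*u^2 + 12*u) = (u - 4)^2*(u - 2)*(u^2 - 3*u) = u*(u - 4)^2*(u - 2)*(u - 3)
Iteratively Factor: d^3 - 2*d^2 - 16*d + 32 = (d - 4)*(d^2 + 2*d - 8) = (d - 4)*(d + 4)*(d - 2)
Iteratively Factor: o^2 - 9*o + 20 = (o - 4)*(o - 5)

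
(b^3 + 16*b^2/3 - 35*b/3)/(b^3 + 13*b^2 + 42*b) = (b - 5/3)/(b + 6)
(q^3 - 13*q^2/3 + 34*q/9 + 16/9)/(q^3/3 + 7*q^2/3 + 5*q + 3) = (9*q^3 - 39*q^2 + 34*q + 16)/(3*(q^3 + 7*q^2 + 15*q + 9))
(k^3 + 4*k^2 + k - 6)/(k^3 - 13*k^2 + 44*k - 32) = (k^2 + 5*k + 6)/(k^2 - 12*k + 32)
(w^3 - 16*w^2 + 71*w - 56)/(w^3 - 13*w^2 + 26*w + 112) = (w - 1)/(w + 2)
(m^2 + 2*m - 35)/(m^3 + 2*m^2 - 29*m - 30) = (m + 7)/(m^2 + 7*m + 6)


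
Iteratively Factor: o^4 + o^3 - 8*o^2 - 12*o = (o + 2)*(o^3 - o^2 - 6*o) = (o + 2)^2*(o^2 - 3*o) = (o - 3)*(o + 2)^2*(o)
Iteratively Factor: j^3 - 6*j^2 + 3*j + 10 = (j - 5)*(j^2 - j - 2) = (j - 5)*(j - 2)*(j + 1)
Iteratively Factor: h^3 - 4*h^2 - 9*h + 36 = (h - 3)*(h^2 - h - 12) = (h - 4)*(h - 3)*(h + 3)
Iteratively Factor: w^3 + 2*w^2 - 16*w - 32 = (w + 2)*(w^2 - 16) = (w - 4)*(w + 2)*(w + 4)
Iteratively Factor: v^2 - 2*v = (v)*(v - 2)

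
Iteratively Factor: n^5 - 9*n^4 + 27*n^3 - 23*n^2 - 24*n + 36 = (n - 2)*(n^4 - 7*n^3 + 13*n^2 + 3*n - 18) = (n - 2)^2*(n^3 - 5*n^2 + 3*n + 9) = (n - 3)*(n - 2)^2*(n^2 - 2*n - 3) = (n - 3)*(n - 2)^2*(n + 1)*(n - 3)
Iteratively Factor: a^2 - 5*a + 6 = (a - 3)*(a - 2)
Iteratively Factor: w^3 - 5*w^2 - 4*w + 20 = (w - 5)*(w^2 - 4) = (w - 5)*(w - 2)*(w + 2)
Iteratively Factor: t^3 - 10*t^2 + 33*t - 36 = (t - 3)*(t^2 - 7*t + 12) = (t - 4)*(t - 3)*(t - 3)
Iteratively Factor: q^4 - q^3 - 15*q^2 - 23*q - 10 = (q - 5)*(q^3 + 4*q^2 + 5*q + 2) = (q - 5)*(q + 1)*(q^2 + 3*q + 2) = (q - 5)*(q + 1)*(q + 2)*(q + 1)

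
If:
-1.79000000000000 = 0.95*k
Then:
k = -1.88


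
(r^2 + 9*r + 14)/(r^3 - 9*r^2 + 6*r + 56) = (r + 7)/(r^2 - 11*r + 28)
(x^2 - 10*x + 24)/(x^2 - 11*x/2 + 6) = 2*(x - 6)/(2*x - 3)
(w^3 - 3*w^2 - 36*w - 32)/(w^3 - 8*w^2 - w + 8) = (w + 4)/(w - 1)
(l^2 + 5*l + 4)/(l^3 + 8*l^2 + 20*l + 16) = (l + 1)/(l^2 + 4*l + 4)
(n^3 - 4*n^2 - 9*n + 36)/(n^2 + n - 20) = (n^2 - 9)/(n + 5)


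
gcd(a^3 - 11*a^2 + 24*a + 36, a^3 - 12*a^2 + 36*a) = a^2 - 12*a + 36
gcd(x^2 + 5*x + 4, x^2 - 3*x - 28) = x + 4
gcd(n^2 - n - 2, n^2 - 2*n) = n - 2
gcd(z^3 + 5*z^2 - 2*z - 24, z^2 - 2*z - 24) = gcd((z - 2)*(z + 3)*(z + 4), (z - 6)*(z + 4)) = z + 4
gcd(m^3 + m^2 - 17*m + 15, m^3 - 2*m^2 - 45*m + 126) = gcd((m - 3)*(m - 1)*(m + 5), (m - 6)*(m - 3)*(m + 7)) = m - 3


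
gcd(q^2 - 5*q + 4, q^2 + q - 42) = 1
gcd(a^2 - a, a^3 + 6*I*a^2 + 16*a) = a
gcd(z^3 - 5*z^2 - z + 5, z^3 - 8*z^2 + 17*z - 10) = z^2 - 6*z + 5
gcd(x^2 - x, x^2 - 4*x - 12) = 1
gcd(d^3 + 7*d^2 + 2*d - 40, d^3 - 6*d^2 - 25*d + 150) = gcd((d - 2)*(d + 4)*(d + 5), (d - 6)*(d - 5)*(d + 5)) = d + 5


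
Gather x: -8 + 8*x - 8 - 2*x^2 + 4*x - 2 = -2*x^2 + 12*x - 18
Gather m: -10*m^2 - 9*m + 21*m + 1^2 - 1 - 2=-10*m^2 + 12*m - 2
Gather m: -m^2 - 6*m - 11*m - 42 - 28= -m^2 - 17*m - 70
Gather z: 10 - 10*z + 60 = 70 - 10*z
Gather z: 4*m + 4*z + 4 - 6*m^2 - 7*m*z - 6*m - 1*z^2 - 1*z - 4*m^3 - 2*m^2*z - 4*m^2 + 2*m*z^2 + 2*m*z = -4*m^3 - 10*m^2 - 2*m + z^2*(2*m - 1) + z*(-2*m^2 - 5*m + 3) + 4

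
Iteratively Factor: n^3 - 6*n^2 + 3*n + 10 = (n - 5)*(n^2 - n - 2) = (n - 5)*(n + 1)*(n - 2)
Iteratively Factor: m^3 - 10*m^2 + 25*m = (m)*(m^2 - 10*m + 25) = m*(m - 5)*(m - 5)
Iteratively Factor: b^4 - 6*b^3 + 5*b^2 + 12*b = (b - 3)*(b^3 - 3*b^2 - 4*b) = b*(b - 3)*(b^2 - 3*b - 4) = b*(b - 3)*(b + 1)*(b - 4)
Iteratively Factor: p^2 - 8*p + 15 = (p - 5)*(p - 3)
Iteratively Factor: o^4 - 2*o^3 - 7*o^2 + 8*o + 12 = (o + 1)*(o^3 - 3*o^2 - 4*o + 12) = (o - 2)*(o + 1)*(o^2 - o - 6) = (o - 2)*(o + 1)*(o + 2)*(o - 3)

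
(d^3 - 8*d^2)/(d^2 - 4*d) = d*(d - 8)/(d - 4)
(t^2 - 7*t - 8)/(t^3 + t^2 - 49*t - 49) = (t - 8)/(t^2 - 49)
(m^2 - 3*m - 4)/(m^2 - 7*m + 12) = (m + 1)/(m - 3)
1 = 1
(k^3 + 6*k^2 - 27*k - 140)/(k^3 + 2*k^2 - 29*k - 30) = (k^2 + 11*k + 28)/(k^2 + 7*k + 6)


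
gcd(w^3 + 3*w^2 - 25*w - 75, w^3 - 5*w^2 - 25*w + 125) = w^2 - 25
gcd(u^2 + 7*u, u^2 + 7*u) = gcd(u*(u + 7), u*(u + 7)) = u^2 + 7*u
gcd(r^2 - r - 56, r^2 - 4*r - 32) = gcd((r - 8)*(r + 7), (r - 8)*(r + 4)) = r - 8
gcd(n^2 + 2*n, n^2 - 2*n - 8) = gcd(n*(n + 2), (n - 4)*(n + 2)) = n + 2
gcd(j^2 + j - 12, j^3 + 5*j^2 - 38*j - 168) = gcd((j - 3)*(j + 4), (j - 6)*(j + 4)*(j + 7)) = j + 4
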